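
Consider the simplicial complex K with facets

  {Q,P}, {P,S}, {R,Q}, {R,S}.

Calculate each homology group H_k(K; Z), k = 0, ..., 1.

H_0 ≅ Z,  H_1 ≅ Z.

Fix the vertex order P < Q < R < S and write every simplex with vertices in increasing order. Then dim K = 1 and the simplices of K are:

  0-simplices (4): P, Q, R, S
  1-simplices (4): PQ, PS, QR, RS

Hence C_0 ≅ Z^4, C_1 ≅ Z^4.

The boundary map ∂_1: C_1 → C_0 is given by ∂[p,q] = [q] − [p].
The resulting 4×4 matrix has rank 3, and its Smith normal form has invariant factors (1,1,1).

Computing H_k = (kernel of ∂_k) / (image of ∂_{k+1}):

  H_0: rank C_0 − rank ∂_1 = 4 − 3 = 1, and the invariant factors of ∂_1 are all 1, so H_0 = Z.
  H_1: rank ker ∂_1 − rank ∂_2 = (4 − 3) − 0 = 1, and there is no ∂_2, so H_1 = Z.

(K is a triangulation of the circle S^1.)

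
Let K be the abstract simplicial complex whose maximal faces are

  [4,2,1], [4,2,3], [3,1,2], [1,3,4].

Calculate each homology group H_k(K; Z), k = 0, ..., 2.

H_0 = Z,  H_1 = 0,  H_2 = Z.

K has 4 vertices, 6 edges, 4 triangles.
rank ∂_0 = 0, rank ∂_1 = 3 ⇒ b_0 = 4 − 0 − 3 = 1; all invariant factors of ∂_1 are 1 so no torsion. So H_0 ≅ Z.
rank ∂_1 = 3, rank ∂_2 = 3 ⇒ b_1 = 6 − 3 − 3 = 0; all invariant factors of ∂_2 are 1 so no torsion. So H_1 ≅ 0.
rank ∂_2 = 3, rank ∂_3 = 0 ⇒ b_2 = 4 − 3 − 0 = 1. So H_2 ≅ Z.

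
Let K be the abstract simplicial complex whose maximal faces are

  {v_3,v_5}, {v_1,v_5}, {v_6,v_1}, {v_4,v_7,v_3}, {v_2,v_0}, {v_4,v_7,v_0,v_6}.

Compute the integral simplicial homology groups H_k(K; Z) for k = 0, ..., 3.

H_0 ≅ Z,  H_1 ≅ Z,  H_2 = 0,  H_3 = 0.

Order the vertices as v_0 < v_1 < v_2 < v_3 < v_4 < v_5 < v_6 < v_7. Listing each simplex with vertices in this order, K has dimension 3 with simplices:

  0-simplices (8): [v_0], [v_1], [v_2], [v_3], [v_4], [v_5], [v_6], [v_7]
  1-simplices (12): [v_0,v_2], [v_0,v_4], [v_0,v_6], [v_0,v_7], [v_1,v_5], [v_1,v_6], [v_3,v_4], [v_3,v_5], [v_3,v_7], [v_4,v_6], [v_4,v_7], [v_6,v_7]
  2-simplices (5): [v_0,v_4,v_6], [v_0,v_4,v_7], [v_0,v_6,v_7], [v_3,v_4,v_7], [v_4,v_6,v_7]
  3-simplices (1): [v_0,v_4,v_6,v_7]

Hence C_0 ≅ Z^8, C_1 ≅ Z^12, C_2 ≅ Z^5, C_3 ≅ Z^1.

Boundary ∂_1: C_1 → C_0 maps an edge to its endpoints' difference, ∂[p,q] = q − p. For instance
  ∂[v_3,v_7] = [v_7] − [v_3].
This gives a 8×12 integer matrix of rank 7; reducing to Smith normal form yields diagonal entries (1,1,1,1,1,1,1).

The boundary map ∂_2: C_2 → C_1 maps a triangle to the signed sum of its edges. For instance
  ∂[v_0,v_4,v_6] = [v_4,v_6] − [v_0,v_6] + [v_0,v_4],
  ∂[v_3,v_4,v_7] = [v_4,v_7] − [v_3,v_7] + [v_3,v_4].
This gives a 12×5 integer matrix of rank 4; reducing to Smith normal form yields diagonal entries (1,1,1,1).

Boundary ∂_3: C_3 → C_2 sends each 3-simplex σ to the alternating sum Σ_i (−1)^i (σ with its i-th vertex removed). For instance
  ∂[v_0,v_4,v_6,v_7] = [v_4,v_6,v_7] − [v_0,v_6,v_7] + [v_0,v_4,v_7] − [v_0,v_4,v_6].
The 5×1 boundary matrix has rank 1 and Smith normal form diag(1).

From H_k ≅ ker(∂_k) / im(∂_{k+1}) we obtain:

  H_0: rank C_0 − rank ∂_1 = 8 − 7 = 1, and the invariant factors of ∂_1 are all 1, so H_0 ≅ Z.
  H_1: rank ker ∂_1 − rank ∂_2 = (12 − 7) − 4 = 1, and the invariant factors of ∂_2 are all 1, so H_1 ≅ Z.
  H_2: rank ker ∂_2 − rank ∂_3 = (5 − 4) − 1 = 0, and the invariant factors of ∂_3 are all 1, so H_2 ≅ 0.
  H_3: rank ker ∂_3 − rank ∂_4 = (1 − 1) − 0 = 0, and there is no ∂_4, so H_3 ≅ 0.

As a check, the Euler characteristic is 8 − 12 + 5 − 1 = 0, which agrees with 1 − 1 + 0 − 0 = 0.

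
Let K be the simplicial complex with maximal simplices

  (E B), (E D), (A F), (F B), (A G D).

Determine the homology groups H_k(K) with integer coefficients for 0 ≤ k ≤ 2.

Fix the vertex order A < B < D < E < F < G and write every simplex with vertices in increasing order. Then dim K = 2 and the simplices of K are:

  0-simplices (6): A, B, D, E, F, G
  1-simplices (7): AD, AF, AG, BE, BF, DE, DG
  2-simplices (1): ADG

giving chain groups C_0 ≅ Z^6, C_1 ≅ Z^7, C_2 ≅ Z^1.

∂_1: C_1 → C_0 is given by ∂[p,q] = [q] − [p].
The resulting 6×7 matrix has rank 5, and its Smith normal form has invariant factors (1,1,1,1,1).

The boundary map ∂_2: C_2 → C_1 maps a triangle to the signed sum of its edges. For instance
  ∂ADG = DG − AG + AD.
The resulting 7×1 matrix has rank 1, and its Smith normal form has invariant factors (1).

Computing H_k = (kernel of ∂_k) / (image of ∂_{k+1}):

  H_0: rank C_0 − rank ∂_1 = 6 − 5 = 1, and the invariant factors of ∂_1 are all 1, so H_0 = Z.
  H_1: rank ker ∂_1 − rank ∂_2 = (7 − 5) − 1 = 1, and the invariant factors of ∂_2 are all 1, so H_1 = Z.
  H_2: rank ker ∂_2 − rank ∂_3 = (1 − 1) − 0 = 0, and there is no ∂_3, so H_2 = 0.

H_0 = Z,  H_1 = Z,  H_2 = 0.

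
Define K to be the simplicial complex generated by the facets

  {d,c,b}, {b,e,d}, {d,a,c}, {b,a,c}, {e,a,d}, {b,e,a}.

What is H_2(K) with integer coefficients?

H_2 ≅ Z.

Fix the vertex order a < b < c < d < e and write every simplex with vertices in increasing order. Then dim K = 2 and the simplices of K are:

  0-simplices (5): a, b, c, d, e
  1-simplices (9): ab, ac, ad, ae, bc, bd, be, cd, de
  2-simplices (6): abc, abe, acd, ade, bcd, bde

Hence C_0 ≅ Z^5, C_1 ≅ Z^9, C_2 ≅ Z^6.

The boundary map ∂_1: C_1 → C_0 is given by ∂[p,q] = [q] − [p].
The resulting 5×9 matrix has rank 4, and its Smith normal form has invariant factors (1,1,1,1).

∂_2: C_2 → C_1 acts by ∂[p,q,r] = [q,r] − [p,r] + [p,q]. For instance
  ∂bcd = cd − bd + bc,
  ∂bde = de − be + bd.
The 9×6 boundary matrix has rank 5 and Smith normal form diag(1,1,1,1,1).

Now H_k = ker ∂_k / im ∂_{k+1}, so:

  H_2: rank ker ∂_2 − rank ∂_3 = (6 − 5) − 0 = 1, and there is no ∂_3, so H_2 = Z.

(K is a triangulation of the 2-sphere S^2.)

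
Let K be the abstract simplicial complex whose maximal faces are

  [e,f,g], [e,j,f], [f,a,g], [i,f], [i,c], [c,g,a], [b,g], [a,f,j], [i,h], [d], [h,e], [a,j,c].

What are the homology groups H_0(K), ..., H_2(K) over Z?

H_0 ≅ Z^2,  H_1 ≅ Z^2,  H_2 = 0.

Take the total order a < b < c < d < e < f < g < h < i < j on the vertex set. Then K (dimension 2) consists of the simplices:

  0-simplices (10): a, b, c, d, e, f, g, h, i, j
  1-simplices (16): ac, af, ag, aj, bg, cg, ci, cj, ef, eg, eh, ej, fg, fi, fj, hi
  2-simplices (6): acg, acj, afg, afj, efg, efj

Hence C_0 ≅ Z^10, C_1 ≅ Z^16, C_2 ≅ Z^6.

Boundary ∂_1: C_1 → C_0 sends each edge [p,q] (with p < q) to q − p.
As a 10×16 matrix over Z this has rank 8, with invariant factors (1,1,1,1,1,1,1,1).

∂_2: C_2 → C_1 maps a triangle to the signed sum of its edges. For instance
  ∂afg = fg − ag + af,
  ∂efj = fj − ej + ef.
As a 16×6 matrix over Z this has rank 6, with invariant factors (1,1,1,1,1,1).

Reading off H_k = ker ∂_k / im ∂_{k+1}:

  H_0: rank C_0 − rank ∂_1 = 10 − 8 = 2, and the invariant factors of ∂_1 are all 1, so H_0 = Z^2.
  H_1: rank ker ∂_1 − rank ∂_2 = (16 − 8) − 6 = 2, and the invariant factors of ∂_2 are all 1, so H_1 = Z^2.
  H_2: rank ker ∂_2 − rank ∂_3 = (6 − 6) − 0 = 0, and there is no ∂_3, so H_2 = 0.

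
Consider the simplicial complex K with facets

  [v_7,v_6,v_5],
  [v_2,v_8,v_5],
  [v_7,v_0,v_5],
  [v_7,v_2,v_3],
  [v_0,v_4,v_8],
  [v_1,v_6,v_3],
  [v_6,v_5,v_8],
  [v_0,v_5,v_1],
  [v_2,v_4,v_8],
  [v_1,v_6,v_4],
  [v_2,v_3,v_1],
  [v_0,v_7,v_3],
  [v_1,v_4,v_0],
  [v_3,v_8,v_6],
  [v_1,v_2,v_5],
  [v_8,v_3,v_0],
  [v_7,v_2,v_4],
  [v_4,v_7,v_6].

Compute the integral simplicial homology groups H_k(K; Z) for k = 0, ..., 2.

H_0 ≅ Z,  H_1 ≅ Z^2,  H_2 ≅ Z.

Fix the vertex order v_0 < v_1 < v_2 < v_3 < v_4 < v_5 < v_6 < v_7 < v_8 and write every simplex with vertices in increasing order. Then dim K = 2 and the simplices of K are:

  0-simplices (9): [v_0], [v_1], [v_2], [v_3], [v_4], [v_5], [v_6], [v_7], [v_8]
  1-simplices (27): (27 of them)
  2-simplices (18): (18 of them)

so the chain groups are C_0 ≅ Z^9, C_1 ≅ Z^27, C_2 ≅ Z^18.

Boundary ∂_1: C_1 → C_0 is given by ∂[p,q] = [q] − [p]. For instance
  ∂[v_2,v_5] = [v_5] − [v_2].
The resulting 9×27 matrix has rank 8, and its Smith normal form has invariant factors (1,1,1,1,1,1,1,1).

∂_2: C_2 → C_1 sends each 2-simplex [p,q,r] to [q,r] − [p,r] + [p,q]. For instance
  ∂[v_4,v_6,v_7] = [v_6,v_7] − [v_4,v_7] + [v_4,v_6],
  ∂[v_2,v_4,v_8] = [v_4,v_8] − [v_2,v_8] + [v_2,v_4].
As a 27×18 matrix over Z this has rank 17, with invariant factors (1,1,1,1,1,1,1,1,1,1,1,1,1,1,1,1,1).

Reading off H_k = ker ∂_k / im ∂_{k+1}:

  H_0: rank C_0 − rank ∂_1 = 9 − 8 = 1, and the invariant factors of ∂_1 are all 1, so H_0 = Z.
  H_1: rank ker ∂_1 − rank ∂_2 = (27 − 8) − 17 = 2, and the invariant factors of ∂_2 are all 1, so H_1 = Z^2.
  H_2: rank ker ∂_2 − rank ∂_3 = (18 − 17) − 0 = 1, and there is no ∂_3, so H_2 = Z.

As a check, the Euler characteristic is 9 − 27 + 18 = 0, which agrees with 1 − 2 + 1 = 0.
(K is a triangulation of the torus T^2.)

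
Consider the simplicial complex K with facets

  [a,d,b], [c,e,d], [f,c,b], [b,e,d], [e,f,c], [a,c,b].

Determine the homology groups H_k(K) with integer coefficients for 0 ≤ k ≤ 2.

Fix the vertex order a < b < c < d < e < f and write every simplex with vertices in increasing order. Then dim K = 2 and the simplices of K are:

  0-simplices (6): a, b, c, d, e, f
  1-simplices (12): ab, ac, ad, bc, bd, be, bf, cd, ce, cf, de, ef
  2-simplices (6): abc, abd, bcf, bde, cde, cef

giving chain groups C_0 ≅ Z^6, C_1 ≅ Z^12, C_2 ≅ Z^6.

∂_1: C_1 → C_0 maps an edge to its endpoints' difference, ∂[p,q] = q − p. For instance
  ∂cd = d − c.
As a 6×12 matrix over Z this has rank 5, with invariant factors (1,1,1,1,1).

Boundary ∂_2: C_2 → C_1 acts by ∂[p,q,r] = [q,r] − [p,r] + [p,q]. For instance
  ∂bde = de − be + bd,
  ∂abc = bc − ac + ab.
The resulting 12×6 matrix has rank 6, and its Smith normal form has invariant factors (1,1,1,1,1,1).

Computing H_k = (kernel of ∂_k) / (image of ∂_{k+1}):

  H_0: rank C_0 − rank ∂_1 = 6 − 5 = 1, and the invariant factors of ∂_1 are all 1, so H_0 ≅ Z.
  H_1: rank ker ∂_1 − rank ∂_2 = (12 − 5) − 6 = 1, and the invariant factors of ∂_2 are all 1, so H_1 ≅ Z.
  H_2: rank ker ∂_2 − rank ∂_3 = (6 − 6) − 0 = 0, and there is no ∂_3, so H_2 ≅ 0.

As a check, the Euler characteristic is 6 − 12 + 6 = 0, which agrees with 1 − 1 + 0 = 0.

H_0 = Z,  H_1 = Z,  H_2 = 0.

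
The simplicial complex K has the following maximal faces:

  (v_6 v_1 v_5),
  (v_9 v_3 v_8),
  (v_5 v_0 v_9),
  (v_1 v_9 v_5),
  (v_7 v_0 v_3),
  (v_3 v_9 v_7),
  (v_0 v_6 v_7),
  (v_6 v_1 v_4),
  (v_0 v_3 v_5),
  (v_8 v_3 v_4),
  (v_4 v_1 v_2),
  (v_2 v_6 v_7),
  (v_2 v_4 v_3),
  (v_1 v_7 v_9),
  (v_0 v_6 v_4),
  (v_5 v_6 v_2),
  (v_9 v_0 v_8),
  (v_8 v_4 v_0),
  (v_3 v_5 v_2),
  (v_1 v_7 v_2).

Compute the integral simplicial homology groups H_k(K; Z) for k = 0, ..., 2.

K has 10 vertices, 30 edges, 20 triangles.
rank ∂_0 = 0, rank ∂_1 = 9 ⇒ b_0 = 10 − 0 − 9 = 1; all invariant factors of ∂_1 are 1 so no torsion. So H_0 ≅ Z.
rank ∂_1 = 9, rank ∂_2 = 20 ⇒ b_1 = 30 − 9 − 20 = 1; ∂_2 has invariant factor(s) [2] giving torsion. So H_1 ≅ Z ⊕ Z/2.
rank ∂_2 = 20, rank ∂_3 = 0 ⇒ b_2 = 20 − 20 − 0 = 0. So H_2 ≅ 0.

H_0 ≅ Z,  H_1 ≅ Z ⊕ Z/2,  H_2 = 0.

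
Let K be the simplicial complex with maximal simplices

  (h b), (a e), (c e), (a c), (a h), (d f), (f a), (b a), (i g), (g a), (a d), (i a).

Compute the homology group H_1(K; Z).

H_1 = Z^4.

Fix the vertex order a < b < c < d < e < f < g < h < i and write every simplex with vertices in increasing order. Then dim K = 1 and the simplices of K are:

  0-simplices (9): a, b, c, d, e, f, g, h, i
  1-simplices (12): ab, ac, ad, ae, af, ag, ah, ai, bh, ce, df, gi

Hence C_0 ≅ Z^9, C_1 ≅ Z^12.

The boundary map ∂_1: C_1 → C_0 maps an edge to its endpoints' difference, ∂[p,q] = q − p. For instance
  ∂bh = h − b.
The 9×12 boundary matrix has rank 8 and Smith normal form diag(1,1,1,1,1,1,1,1).

Now H_k = ker ∂_k / im ∂_{k+1}, so:

  H_1: rank ker ∂_1 − rank ∂_2 = (12 − 8) − 0 = 4, and there is no ∂_2, so H_1 ≅ Z^4.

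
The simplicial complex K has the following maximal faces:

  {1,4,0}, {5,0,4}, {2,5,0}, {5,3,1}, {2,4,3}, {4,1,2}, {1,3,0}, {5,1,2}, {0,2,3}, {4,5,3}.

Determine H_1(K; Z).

H_1 = Z/2.

Fix the vertex order 0 < 1 < 2 < 3 < 4 < 5 and write every simplex with vertices in increasing order. Then dim K = 2 and the simplices of K are:

  0-simplices (6): [0], [1], [2], [3], [4], [5]
  1-simplices (15): [0,1], [0,2], [0,3], [0,4], [0,5], [1,2], [1,3], [1,4], [1,5], [2,3], [2,4], [2,5], [3,4], [3,5], [4,5]
  2-simplices (10): [0,1,3], [0,1,4], [0,2,3], [0,2,5], [0,4,5], [1,2,4], [1,2,5], [1,3,5], [2,3,4], [3,4,5]

so the chain groups are C_0 ≅ Z^6, C_1 ≅ Z^15, C_2 ≅ Z^10.

The boundary map ∂_1: C_1 → C_0 maps an edge to its endpoints' difference, ∂[p,q] = q − p. For instance
  ∂[1,4] = [4] − [1].
This gives a 6×15 integer matrix of rank 5; reducing to Smith normal form yields diagonal entries (1,1,1,1,1).

The boundary map ∂_2: C_2 → C_1 sends each 2-simplex [p,q,r] to [q,r] − [p,r] + [p,q]. For instance
  ∂[1,2,5] = [2,5] − [1,5] + [1,2],
  ∂[0,1,4] = [1,4] − [0,4] + [0,1].
The 15×10 boundary matrix has rank 10 and Smith normal form diag(1,1,1,1,1,1,1,1,1,2).

Reading off H_k = ker ∂_k / im ∂_{k+1}:

  H_1: rank ker ∂_1 − rank ∂_2 = (15 − 5) − 10 = 0, and ∂_2 has invariant factor 2 > 1, so H_1 ≅ Z/2.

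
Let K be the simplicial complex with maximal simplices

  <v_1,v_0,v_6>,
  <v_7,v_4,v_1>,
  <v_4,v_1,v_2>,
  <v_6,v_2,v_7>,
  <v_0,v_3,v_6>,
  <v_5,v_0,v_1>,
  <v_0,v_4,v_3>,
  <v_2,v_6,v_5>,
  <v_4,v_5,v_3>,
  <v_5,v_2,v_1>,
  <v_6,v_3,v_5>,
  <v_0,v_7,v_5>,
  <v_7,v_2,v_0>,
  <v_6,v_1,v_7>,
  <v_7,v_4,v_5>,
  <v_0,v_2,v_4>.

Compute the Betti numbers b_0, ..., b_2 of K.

b_0 = 1, b_1 = 2, b_2 = 1.

Fix the vertex order v_0 < v_1 < v_2 < v_3 < v_4 < v_5 < v_6 < v_7 and write every simplex with vertices in increasing order. Then dim K = 2 and the simplices of K are:

  0-simplices (8): [v_0], [v_1], [v_2], [v_3], [v_4], [v_5], [v_6], [v_7]
  1-simplices (24): (24 of them)
  2-simplices (16): (16 of them)

so the chain groups are C_0 ≅ Z^8, C_1 ≅ Z^24, C_2 ≅ Z^16.

∂_1: C_1 → C_0 sends each edge [p,q] (with p < q) to q − p. For instance
  ∂[v_5,v_7] = [v_7] − [v_5].
This gives a 8×24 integer matrix of rank 7; reducing to Smith normal form yields diagonal entries (1,1,1,1,1,1,1).

∂_2: C_2 → C_1 acts by ∂[p,q,r] = [q,r] − [p,r] + [p,q]. For instance
  ∂[v_4,v_5,v_7] = [v_5,v_7] − [v_4,v_7] + [v_4,v_5],
  ∂[v_2,v_5,v_6] = [v_5,v_6] − [v_2,v_6] + [v_2,v_5].
The resulting 24×16 matrix has rank 15, and its Smith normal form has invariant factors (1,1,1,1,1,1,1,1,1,1,1,1,1,1,1).

Computing H_k = (kernel of ∂_k) / (image of ∂_{k+1}):

  H_0: rank C_0 − rank ∂_1 = 8 − 7 = 1, and the invariant factors of ∂_1 are all 1, so H_0 = Z.
  H_1: rank ker ∂_1 − rank ∂_2 = (24 − 7) − 15 = 2, and the invariant factors of ∂_2 are all 1, so H_1 = Z^2.
  H_2: rank ker ∂_2 − rank ∂_3 = (16 − 15) − 0 = 1, and there is no ∂_3, so H_2 = Z.

As a check, the Euler characteristic is 8 − 24 + 16 = 0, which agrees with 1 − 2 + 1 = 0.
(K is a triangulation of the torus T^2.)

Hence the Betti numbers are b_0 = 1, b_1 = 2, b_2 = 1.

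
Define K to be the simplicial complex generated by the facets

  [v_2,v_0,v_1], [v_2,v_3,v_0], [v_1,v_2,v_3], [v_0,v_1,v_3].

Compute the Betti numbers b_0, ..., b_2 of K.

b_0 = 1, b_1 = 0, b_2 = 1.

Order the vertices as v_0 < v_1 < v_2 < v_3. Listing each simplex with vertices in this order, K has dimension 2 with simplices:

  0-simplices (4): [v_0], [v_1], [v_2], [v_3]
  1-simplices (6): [v_0,v_1], [v_0,v_2], [v_0,v_3], [v_1,v_2], [v_1,v_3], [v_2,v_3]
  2-simplices (4): [v_0,v_1,v_2], [v_0,v_1,v_3], [v_0,v_2,v_3], [v_1,v_2,v_3]

Hence C_0 ≅ Z^4, C_1 ≅ Z^6, C_2 ≅ Z^4.

∂_1: C_1 → C_0 is given by ∂[p,q] = [q] − [p]. For instance
  ∂[v_0,v_1] = [v_1] − [v_0].
As a 4×6 matrix over Z this has rank 3, with invariant factors (1,1,1).

∂_2: C_2 → C_1 acts by ∂[p,q,r] = [q,r] − [p,r] + [p,q]. For instance
  ∂[v_0,v_1,v_2] = [v_1,v_2] − [v_0,v_2] + [v_0,v_1],
  ∂[v_1,v_2,v_3] = [v_2,v_3] − [v_1,v_3] + [v_1,v_2].
The resulting 6×4 matrix has rank 3, and its Smith normal form has invariant factors (1,1,1).

From H_k ≅ ker(∂_k) / im(∂_{k+1}) we obtain:

  H_0: rank C_0 − rank ∂_1 = 4 − 3 = 1, and the invariant factors of ∂_1 are all 1, so H_0 ≅ Z.
  H_1: rank ker ∂_1 − rank ∂_2 = (6 − 3) − 3 = 0, and the invariant factors of ∂_2 are all 1, so H_1 ≅ 0.
  H_2: rank ker ∂_2 − rank ∂_3 = (4 − 3) − 0 = 1, and there is no ∂_3, so H_2 ≅ Z.

As a check, the Euler characteristic is 4 − 6 + 4 = 2, which agrees with 1 − 0 + 1 = 2.

Hence the Betti numbers are b_0 = 1, b_1 = 0, b_2 = 1.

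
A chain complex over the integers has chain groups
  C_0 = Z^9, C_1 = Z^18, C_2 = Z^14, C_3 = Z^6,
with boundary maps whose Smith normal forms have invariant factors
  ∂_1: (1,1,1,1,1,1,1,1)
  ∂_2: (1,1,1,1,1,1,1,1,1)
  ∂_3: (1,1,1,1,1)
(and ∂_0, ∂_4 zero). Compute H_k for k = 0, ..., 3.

H_0: b_0 = 9 − 0 − 8 = 1; torsion from ∂_1 factors > 1: none. So H_0 = Z.
H_1: b_1 = 18 − 8 − 9 = 1; torsion from ∂_2 factors > 1: none. So H_1 = Z.
H_2: b_2 = 14 − 9 − 5 = 0; torsion from ∂_3 factors > 1: none. So H_2 = 0.
H_3: b_3 = 6 − 5 − 0 = 1; torsion from ∂_4 factors > 1: none. So H_3 = Z.

H_0 = Z,  H_1 = Z,  H_2 = 0,  H_3 = Z.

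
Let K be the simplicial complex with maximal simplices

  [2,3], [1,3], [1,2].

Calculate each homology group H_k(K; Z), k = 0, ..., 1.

Order the vertices as 1 < 2 < 3. Listing each simplex with vertices in this order, K has dimension 1 with simplices:

  0-simplices (3): [1], [2], [3]
  1-simplices (3): [1,2], [1,3], [2,3]

Hence C_0 ≅ Z^3, C_1 ≅ Z^3.

The boundary map ∂_1: C_1 → C_0 is given by ∂[p,q] = [q] − [p]. For instance
  ∂[2,3] = [3] − [2].
The resulting 3×3 matrix has rank 2, and its Smith normal form has invariant factors (1,1).

From H_k ≅ ker(∂_k) / im(∂_{k+1}) we obtain:

  H_0: rank C_0 − rank ∂_1 = 3 − 2 = 1, and the invariant factors of ∂_1 are all 1, so H_0 = Z.
  H_1: rank ker ∂_1 − rank ∂_2 = (3 − 2) − 0 = 1, and there is no ∂_2, so H_1 = Z.

(K is a triangulation of the circle S^1.)

H_0 ≅ Z,  H_1 ≅ Z.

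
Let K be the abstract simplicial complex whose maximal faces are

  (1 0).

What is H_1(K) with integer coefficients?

H_1 = 0.

K has 2 vertices, 1 edge.
rank ∂_1 = 1, rank ∂_2 = 0 ⇒ b_1 = 1 − 1 − 0 = 0. So H_1 = 0.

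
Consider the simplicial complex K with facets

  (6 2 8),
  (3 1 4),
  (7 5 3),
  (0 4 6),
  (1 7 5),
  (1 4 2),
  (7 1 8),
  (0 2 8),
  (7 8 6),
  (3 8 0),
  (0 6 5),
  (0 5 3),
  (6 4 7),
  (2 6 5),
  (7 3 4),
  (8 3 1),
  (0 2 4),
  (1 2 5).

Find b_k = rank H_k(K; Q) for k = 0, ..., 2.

b_0 = 1, b_1 = 1, b_2 = 0.

Order the vertices as 0 < 1 < 2 < 3 < 4 < 5 < 6 < 7 < 8. Listing each simplex with vertices in this order, K has dimension 2 with simplices:

  0-simplices (9): [0], [1], [2], [3], [4], [5], [6], [7], [8]
  1-simplices (27): (27 of them)
  2-simplices (18): [0,2,4], [0,2,8], [0,3,5], [0,3,8], [0,4,6], [0,5,6], [1,2,4], [1,2,5], [1,3,4], [1,3,8], [1,5,7], [1,7,8], [2,5,6], [2,6,8], [3,4,7], [3,5,7], [4,6,7], [6,7,8]

giving chain groups C_0 ≅ Z^9, C_1 ≅ Z^27, C_2 ≅ Z^18.

Boundary ∂_1: C_1 → C_0 is given by ∂[p,q] = [q] − [p]. For instance
  ∂[4,6] = [6] − [4].
As a 9×27 matrix over Z this has rank 8, with invariant factors (1,1,1,1,1,1,1,1).

Boundary ∂_2: C_2 → C_1 maps a triangle to the signed sum of its edges. For instance
  ∂[3,4,7] = [4,7] − [3,7] + [3,4],
  ∂[2,5,6] = [5,6] − [2,6] + [2,5].
The 27×18 boundary matrix has rank 18 and Smith normal form diag(1,1,1,1,1,1,1,1,1,1,1,1,1,1,1,1,1,2).

Reading off H_k = ker ∂_k / im ∂_{k+1}:

  H_0: rank C_0 − rank ∂_1 = 9 − 8 = 1, and the invariant factors of ∂_1 are all 1, so H_0 = Z.
  H_1: rank ker ∂_1 − rank ∂_2 = (27 − 8) − 18 = 1, and ∂_2 has invariant factor 2 > 1, so H_1 = Z ⊕ Z/2.
  H_2: rank ker ∂_2 − rank ∂_3 = (18 − 18) − 0 = 0, and there is no ∂_3, so H_2 = 0.

Hence the Betti numbers are b_0 = 1, b_1 = 1, b_2 = 0.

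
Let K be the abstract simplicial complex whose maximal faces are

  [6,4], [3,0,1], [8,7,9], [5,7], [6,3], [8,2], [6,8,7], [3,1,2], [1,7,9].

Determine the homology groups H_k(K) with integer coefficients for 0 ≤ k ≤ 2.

Fix the vertex order 0 < 1 < 2 < 3 < 4 < 5 < 6 < 7 < 8 < 9 and write every simplex with vertices in increasing order. Then dim K = 2 and the simplices of K are:

  0-simplices (10): [0], [1], [2], [3], [4], [5], [6], [7], [8], [9]
  1-simplices (16): [0,1], [0,3], [1,2], [1,3], [1,7], [1,9], [2,3], [2,8], [3,6], [4,6], [5,7], [6,7], [6,8], [7,8], [7,9], [8,9]
  2-simplices (5): [0,1,3], [1,2,3], [1,7,9], [6,7,8], [7,8,9]

so the chain groups are C_0 ≅ Z^10, C_1 ≅ Z^16, C_2 ≅ Z^5.

∂_1: C_1 → C_0 is given by ∂[p,q] = [q] − [p].
As a 10×16 matrix over Z this has rank 9, with invariant factors (1,1,1,1,1,1,1,1,1).

Boundary ∂_2: C_2 → C_1 sends each 2-simplex [p,q,r] to [q,r] − [p,r] + [p,q]. For instance
  ∂[1,2,3] = [2,3] − [1,3] + [1,2],
  ∂[1,7,9] = [7,9] − [1,9] + [1,7].
The resulting 16×5 matrix has rank 5, and its Smith normal form has invariant factors (1,1,1,1,1).

From H_k ≅ ker(∂_k) / im(∂_{k+1}) we obtain:

  H_0: rank C_0 − rank ∂_1 = 10 − 9 = 1, and the invariant factors of ∂_1 are all 1, so H_0 ≅ Z.
  H_1: rank ker ∂_1 − rank ∂_2 = (16 − 9) − 5 = 2, and the invariant factors of ∂_2 are all 1, so H_1 ≅ Z^2.
  H_2: rank ker ∂_2 − rank ∂_3 = (5 − 5) − 0 = 0, and there is no ∂_3, so H_2 ≅ 0.

As a check, the Euler characteristic is 10 − 16 + 5 = -1, which agrees with 1 − 2 + 0 = -1.

H_0 = Z,  H_1 = Z^2,  H_2 = 0.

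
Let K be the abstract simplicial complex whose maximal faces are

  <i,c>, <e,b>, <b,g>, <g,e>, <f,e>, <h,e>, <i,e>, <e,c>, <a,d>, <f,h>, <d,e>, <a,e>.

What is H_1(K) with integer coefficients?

Take the total order a < b < c < d < e < f < g < h < i on the vertex set. Then K (dimension 1) consists of the simplices:

  0-simplices (9): a, b, c, d, e, f, g, h, i
  1-simplices (12): ad, ae, be, bg, ce, ci, de, ef, eg, eh, ei, fh

Hence C_0 ≅ Z^9, C_1 ≅ Z^12.

The boundary map ∂_1: C_1 → C_0 maps an edge to its endpoints' difference, ∂[p,q] = q − p. For instance
  ∂ad = d − a.
The resulting 9×12 matrix has rank 8, and its Smith normal form has invariant factors (1,1,1,1,1,1,1,1).

Now H_k = ker ∂_k / im ∂_{k+1}, so:

  H_1: rank ker ∂_1 − rank ∂_2 = (12 − 8) − 0 = 4, and there is no ∂_2, so H_1 ≅ Z^4.

H_1 = Z^4.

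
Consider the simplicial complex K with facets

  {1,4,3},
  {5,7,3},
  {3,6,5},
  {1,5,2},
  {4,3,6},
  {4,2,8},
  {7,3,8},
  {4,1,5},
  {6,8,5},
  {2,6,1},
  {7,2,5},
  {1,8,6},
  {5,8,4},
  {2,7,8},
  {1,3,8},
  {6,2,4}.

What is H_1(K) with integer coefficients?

We work with the vertex ordering 1 < 2 < 3 < 4 < 5 < 6 < 7 < 8. The simplices of K, each written with vertices in increasing order, are:

  0-simplices (8): [1], [2], [3], [4], [5], [6], [7], [8]
  1-simplices (24): (24 of them)
  2-simplices (16): [1,2,5], [1,2,6], [1,3,4], [1,3,8], [1,4,5], [1,6,8], [2,4,6], [2,4,8], [2,5,7], [2,7,8], [3,4,6], [3,5,6], [3,5,7], [3,7,8], [4,5,8], [5,6,8]

Hence C_0 ≅ Z^8, C_1 ≅ Z^24, C_2 ≅ Z^16.

∂_1: C_1 → C_0 maps an edge to its endpoints' difference, ∂[p,q] = q − p. For instance
  ∂[2,6] = [6] − [2].
The 8×24 boundary matrix has rank 7 and Smith normal form diag(1,1,1,1,1,1,1).

Boundary ∂_2: C_2 → C_1 maps a triangle to the signed sum of its edges. For instance
  ∂[1,4,5] = [4,5] − [1,5] + [1,4],
  ∂[3,7,8] = [7,8] − [3,8] + [3,7].
As a 24×16 matrix over Z this has rank 15, with invariant factors (1,1,1,1,1,1,1,1,1,1,1,1,1,1,1).

Computing H_k = (kernel of ∂_k) / (image of ∂_{k+1}):

  H_1: rank ker ∂_1 − rank ∂_2 = (24 − 7) − 15 = 2, and the invariant factors of ∂_2 are all 1, so H_1 ≅ Z^2.

H_1 = Z^2.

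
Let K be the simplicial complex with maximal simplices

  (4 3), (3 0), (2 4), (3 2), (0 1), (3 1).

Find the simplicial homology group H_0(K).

H_0 = Z.

Take the total order 0 < 1 < 2 < 3 < 4 on the vertex set. Then K (dimension 1) consists of the simplices:

  0-simplices (5): [0], [1], [2], [3], [4]
  1-simplices (6): [0,1], [0,3], [1,3], [2,3], [2,4], [3,4]

Hence C_0 ≅ Z^5, C_1 ≅ Z^6.

∂_1: C_1 → C_0 maps an edge to its endpoints' difference, ∂[p,q] = q − p. For instance
  ∂[3,4] = [4] − [3].
The resulting 5×6 matrix has rank 4, and its Smith normal form has invariant factors (1,1,1,1).

Computing H_k = (kernel of ∂_k) / (image of ∂_{k+1}):

  H_0: rank C_0 − rank ∂_1 = 5 − 4 = 1, and the invariant factors of ∂_1 are all 1, so H_0 = Z.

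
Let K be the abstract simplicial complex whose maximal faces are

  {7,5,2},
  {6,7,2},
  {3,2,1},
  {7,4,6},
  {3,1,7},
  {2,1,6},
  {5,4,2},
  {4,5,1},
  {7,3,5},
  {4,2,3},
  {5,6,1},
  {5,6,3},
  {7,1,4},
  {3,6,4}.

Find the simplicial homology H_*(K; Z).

Fix the vertex order 1 < 2 < 3 < 4 < 5 < 6 < 7 and write every simplex with vertices in increasing order. Then dim K = 2 and the simplices of K are:

  0-simplices (7): [1], [2], [3], [4], [5], [6], [7]
  1-simplices (21): [1,2], [1,3], [1,4], [1,5], [1,6], [1,7], [2,3], [2,4], [2,5], [2,6], [2,7], [3,4], [3,5], [3,6], [3,7], [4,5], [4,6], [4,7], [5,6], [5,7], [6,7]
  2-simplices (14): [1,2,3], [1,2,6], [1,3,7], [1,4,5], [1,4,7], [1,5,6], [2,3,4], [2,4,5], [2,5,7], [2,6,7], [3,4,6], [3,5,6], [3,5,7], [4,6,7]

Hence C_0 ≅ Z^7, C_1 ≅ Z^21, C_2 ≅ Z^14.

The boundary map ∂_1: C_1 → C_0 maps an edge to its endpoints' difference, ∂[p,q] = q − p. For instance
  ∂[1,4] = [4] − [1].
As a 7×21 matrix over Z this has rank 6, with invariant factors (1,1,1,1,1,1).

∂_2: C_2 → C_1 maps a triangle to the signed sum of its edges. For instance
  ∂[2,4,5] = [4,5] − [2,5] + [2,4],
  ∂[3,5,7] = [5,7] − [3,7] + [3,5].
As a 21×14 matrix over Z this has rank 13, with invariant factors (1,1,1,1,1,1,1,1,1,1,1,1,1).

Reading off H_k = ker ∂_k / im ∂_{k+1}:

  H_0: rank C_0 − rank ∂_1 = 7 − 6 = 1, and the invariant factors of ∂_1 are all 1, so H_0 = Z.
  H_1: rank ker ∂_1 − rank ∂_2 = (21 − 6) − 13 = 2, and the invariant factors of ∂_2 are all 1, so H_1 = Z^2.
  H_2: rank ker ∂_2 − rank ∂_3 = (14 − 13) − 0 = 1, and there is no ∂_3, so H_2 = Z.

As a check, the Euler characteristic is 7 − 21 + 14 = 0, which agrees with 1 − 2 + 1 = 0.

H_0 ≅ Z,  H_1 ≅ Z^2,  H_2 ≅ Z.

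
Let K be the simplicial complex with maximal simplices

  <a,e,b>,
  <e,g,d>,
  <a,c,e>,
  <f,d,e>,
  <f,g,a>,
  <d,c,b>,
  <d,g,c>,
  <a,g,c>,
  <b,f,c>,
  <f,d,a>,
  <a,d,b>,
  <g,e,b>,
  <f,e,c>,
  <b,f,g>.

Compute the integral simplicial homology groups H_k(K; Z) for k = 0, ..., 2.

We work with the vertex ordering a < b < c < d < e < f < g. The simplices of K, each written with vertices in increasing order, are:

  0-simplices (7): a, b, c, d, e, f, g
  1-simplices (21): ab, ac, ad, ae, af, ag, bc, bd, be, bf, bg, cd, ce, cf, cg, de, df, dg, ef, eg, fg
  2-simplices (14): abd, abe, ace, acg, adf, afg, bcd, bcf, beg, bfg, cdg, cef, def, deg

so the chain groups are C_0 ≅ Z^7, C_1 ≅ Z^21, C_2 ≅ Z^14.

The boundary map ∂_1: C_1 → C_0 is given by ∂[p,q] = [q] − [p].
The 7×21 boundary matrix has rank 6 and Smith normal form diag(1,1,1,1,1,1).

Boundary ∂_2: C_2 → C_1 maps a triangle to the signed sum of its edges. For instance
  ∂cef = ef − cf + ce,
  ∂beg = eg − bg + be.
As a 21×14 matrix over Z this has rank 13, with invariant factors (1,1,1,1,1,1,1,1,1,1,1,1,1).

Reading off H_k = ker ∂_k / im ∂_{k+1}:

  H_0: rank C_0 − rank ∂_1 = 7 − 6 = 1, and the invariant factors of ∂_1 are all 1, so H_0 ≅ Z.
  H_1: rank ker ∂_1 − rank ∂_2 = (21 − 6) − 13 = 2, and the invariant factors of ∂_2 are all 1, so H_1 ≅ Z^2.
  H_2: rank ker ∂_2 − rank ∂_3 = (14 − 13) − 0 = 1, and there is no ∂_3, so H_2 ≅ Z.

As a check, the Euler characteristic is 7 − 21 + 14 = 0, which agrees with 1 − 2 + 1 = 0.

H_0 = Z,  H_1 = Z^2,  H_2 = Z.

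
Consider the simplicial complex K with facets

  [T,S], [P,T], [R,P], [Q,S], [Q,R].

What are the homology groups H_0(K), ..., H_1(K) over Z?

K has 5 vertices, 5 edges.
rank ∂_0 = 0, rank ∂_1 = 4 ⇒ b_0 = 5 − 0 − 4 = 1; all invariant factors of ∂_1 are 1 so no torsion. So H_0 ≅ Z.
rank ∂_1 = 4, rank ∂_2 = 0 ⇒ b_1 = 5 − 4 − 0 = 1. So H_1 ≅ Z.

H_0 = Z,  H_1 = Z.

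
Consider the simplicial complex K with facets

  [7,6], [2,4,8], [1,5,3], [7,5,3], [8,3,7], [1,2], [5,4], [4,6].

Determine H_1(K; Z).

Take the total order 1 < 2 < 3 < 4 < 5 < 6 < 7 < 8 on the vertex set. Then K (dimension 2) consists of the simplices:

  0-simplices (8): [1], [2], [3], [4], [5], [6], [7], [8]
  1-simplices (14): [1,2], [1,3], [1,5], [2,4], [2,8], [3,5], [3,7], [3,8], [4,5], [4,6], [4,8], [5,7], [6,7], [7,8]
  2-simplices (4): [1,3,5], [2,4,8], [3,5,7], [3,7,8]

giving chain groups C_0 ≅ Z^8, C_1 ≅ Z^14, C_2 ≅ Z^4.

The boundary map ∂_1: C_1 → C_0 is given by ∂[p,q] = [q] − [p]. For instance
  ∂[3,5] = [5] − [3].
This gives a 8×14 integer matrix of rank 7; reducing to Smith normal form yields diagonal entries (1,1,1,1,1,1,1).

Boundary ∂_2: C_2 → C_1 sends each 2-simplex [p,q,r] to [q,r] − [p,r] + [p,q]. For instance
  ∂[3,7,8] = [7,8] − [3,8] + [3,7],
  ∂[2,4,8] = [4,8] − [2,8] + [2,4].
The resulting 14×4 matrix has rank 4, and its Smith normal form has invariant factors (1,1,1,1).

Now H_k = ker ∂_k / im ∂_{k+1}, so:

  H_1: rank ker ∂_1 − rank ∂_2 = (14 − 7) − 4 = 3, and the invariant factors of ∂_2 are all 1, so H_1 = Z^3.

H_1 = Z^3.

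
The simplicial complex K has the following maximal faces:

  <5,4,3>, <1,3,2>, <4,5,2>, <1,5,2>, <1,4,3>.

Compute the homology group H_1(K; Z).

H_1 ≅ Z.

We work with the vertex ordering 1 < 2 < 3 < 4 < 5. The simplices of K, each written with vertices in increasing order, are:

  0-simplices (5): [1], [2], [3], [4], [5]
  1-simplices (10): [1,2], [1,3], [1,4], [1,5], [2,3], [2,4], [2,5], [3,4], [3,5], [4,5]
  2-simplices (5): [1,2,3], [1,2,5], [1,3,4], [2,4,5], [3,4,5]

so the chain groups are C_0 ≅ Z^5, C_1 ≅ Z^10, C_2 ≅ Z^5.

Boundary ∂_1: C_1 → C_0 is given by ∂[p,q] = [q] − [p]. For instance
  ∂[4,5] = [5] − [4].
This gives a 5×10 integer matrix of rank 4; reducing to Smith normal form yields diagonal entries (1,1,1,1).

Boundary ∂_2: C_2 → C_1 maps a triangle to the signed sum of its edges. For instance
  ∂[2,4,5] = [4,5] − [2,5] + [2,4],
  ∂[1,3,4] = [3,4] − [1,4] + [1,3].
The 10×5 boundary matrix has rank 5 and Smith normal form diag(1,1,1,1,1).

Reading off H_k = ker ∂_k / im ∂_{k+1}:

  H_1: rank ker ∂_1 − rank ∂_2 = (10 − 4) − 5 = 1, and the invariant factors of ∂_2 are all 1, so H_1 ≅ Z.

(K is a triangulation of the Möbius band.)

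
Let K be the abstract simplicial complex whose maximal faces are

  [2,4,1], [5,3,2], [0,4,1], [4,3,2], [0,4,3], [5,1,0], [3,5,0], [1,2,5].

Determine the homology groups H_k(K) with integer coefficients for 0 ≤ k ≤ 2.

K has 6 vertices, 12 edges, 8 triangles.
rank ∂_0 = 0, rank ∂_1 = 5 ⇒ b_0 = 6 − 0 − 5 = 1; all invariant factors of ∂_1 are 1 so no torsion. So H_0 = Z.
rank ∂_1 = 5, rank ∂_2 = 7 ⇒ b_1 = 12 − 5 − 7 = 0; all invariant factors of ∂_2 are 1 so no torsion. So H_1 = 0.
rank ∂_2 = 7, rank ∂_3 = 0 ⇒ b_2 = 8 − 7 − 0 = 1. So H_2 = Z.

H_0 = Z,  H_1 = 0,  H_2 = Z.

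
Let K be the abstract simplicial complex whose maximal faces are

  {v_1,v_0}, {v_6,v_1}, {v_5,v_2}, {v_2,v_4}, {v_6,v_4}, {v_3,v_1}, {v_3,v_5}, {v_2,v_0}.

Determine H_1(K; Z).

H_1 = Z^2.

Order the vertices as v_0 < v_1 < v_2 < v_3 < v_4 < v_5 < v_6. Listing each simplex with vertices in this order, K has dimension 1 with simplices:

  0-simplices (7): [v_0], [v_1], [v_2], [v_3], [v_4], [v_5], [v_6]
  1-simplices (8): [v_0,v_1], [v_0,v_2], [v_1,v_3], [v_1,v_6], [v_2,v_4], [v_2,v_5], [v_3,v_5], [v_4,v_6]

so the chain groups are C_0 ≅ Z^7, C_1 ≅ Z^8.

Boundary ∂_1: C_1 → C_0 maps an edge to its endpoints' difference, ∂[p,q] = q − p.
This gives a 7×8 integer matrix of rank 6; reducing to Smith normal form yields diagonal entries (1,1,1,1,1,1).

Reading off H_k = ker ∂_k / im ∂_{k+1}:

  H_1: rank ker ∂_1 − rank ∂_2 = (8 − 6) − 0 = 2, and there is no ∂_2, so H_1 = Z^2.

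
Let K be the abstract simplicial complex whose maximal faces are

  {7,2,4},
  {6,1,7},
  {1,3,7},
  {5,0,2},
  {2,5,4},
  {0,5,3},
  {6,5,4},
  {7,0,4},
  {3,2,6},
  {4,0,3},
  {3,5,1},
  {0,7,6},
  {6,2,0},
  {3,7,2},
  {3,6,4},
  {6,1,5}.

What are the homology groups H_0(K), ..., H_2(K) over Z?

H_0 = Z,  H_1 = Z^2,  H_2 = Z.

Order the vertices as 0 < 1 < 2 < 3 < 4 < 5 < 6 < 7. Listing each simplex with vertices in this order, K has dimension 2 with simplices:

  0-simplices (8): [0], [1], [2], [3], [4], [5], [6], [7]
  1-simplices (24): (24 of them)
  2-simplices (16): [0,2,5], [0,2,6], [0,3,4], [0,3,5], [0,4,7], [0,6,7], [1,3,5], [1,3,7], [1,5,6], [1,6,7], [2,3,6], [2,3,7], [2,4,5], [2,4,7], [3,4,6], [4,5,6]

so the chain groups are C_0 ≅ Z^8, C_1 ≅ Z^24, C_2 ≅ Z^16.

∂_1: C_1 → C_0 sends each edge [p,q] (with p < q) to q − p. For instance
  ∂[1,3] = [3] − [1].
As a 8×24 matrix over Z this has rank 7, with invariant factors (1,1,1,1,1,1,1).

The boundary map ∂_2: C_2 → C_1 sends each 2-simplex [p,q,r] to [q,r] − [p,r] + [p,q]. For instance
  ∂[2,3,6] = [3,6] − [2,6] + [2,3],
  ∂[2,3,7] = [3,7] − [2,7] + [2,3].
As a 24×16 matrix over Z this has rank 15, with invariant factors (1,1,1,1,1,1,1,1,1,1,1,1,1,1,1).

From H_k ≅ ker(∂_k) / im(∂_{k+1}) we obtain:

  H_0: rank C_0 − rank ∂_1 = 8 − 7 = 1, and the invariant factors of ∂_1 are all 1, so H_0 = Z.
  H_1: rank ker ∂_1 − rank ∂_2 = (24 − 7) − 15 = 2, and the invariant factors of ∂_2 are all 1, so H_1 = Z^2.
  H_2: rank ker ∂_2 − rank ∂_3 = (16 − 15) − 0 = 1, and there is no ∂_3, so H_2 = Z.

As a check, the Euler characteristic is 8 − 24 + 16 = 0, which agrees with 1 − 2 + 1 = 0.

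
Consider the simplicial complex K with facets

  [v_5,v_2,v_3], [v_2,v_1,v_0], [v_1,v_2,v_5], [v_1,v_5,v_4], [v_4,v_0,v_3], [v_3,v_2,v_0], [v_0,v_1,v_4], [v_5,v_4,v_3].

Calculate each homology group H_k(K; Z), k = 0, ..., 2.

We work with the vertex ordering v_0 < v_1 < v_2 < v_3 < v_4 < v_5. The simplices of K, each written with vertices in increasing order, are:

  0-simplices (6): [v_0], [v_1], [v_2], [v_3], [v_4], [v_5]
  1-simplices (12): [v_0,v_1], [v_0,v_2], [v_0,v_3], [v_0,v_4], [v_1,v_2], [v_1,v_4], [v_1,v_5], [v_2,v_3], [v_2,v_5], [v_3,v_4], [v_3,v_5], [v_4,v_5]
  2-simplices (8): [v_0,v_1,v_2], [v_0,v_1,v_4], [v_0,v_2,v_3], [v_0,v_3,v_4], [v_1,v_2,v_5], [v_1,v_4,v_5], [v_2,v_3,v_5], [v_3,v_4,v_5]

so the chain groups are C_0 ≅ Z^6, C_1 ≅ Z^12, C_2 ≅ Z^8.

∂_1: C_1 → C_0 sends each edge [p,q] (with p < q) to q − p. For instance
  ∂[v_2,v_5] = [v_5] − [v_2].
This gives a 6×12 integer matrix of rank 5; reducing to Smith normal form yields diagonal entries (1,1,1,1,1).

Boundary ∂_2: C_2 → C_1 acts by ∂[p,q,r] = [q,r] − [p,r] + [p,q]. For instance
  ∂[v_1,v_4,v_5] = [v_4,v_5] − [v_1,v_5] + [v_1,v_4],
  ∂[v_2,v_3,v_5] = [v_3,v_5] − [v_2,v_5] + [v_2,v_3].
This gives a 12×8 integer matrix of rank 7; reducing to Smith normal form yields diagonal entries (1,1,1,1,1,1,1).

Reading off H_k = ker ∂_k / im ∂_{k+1}:

  H_0: rank C_0 − rank ∂_1 = 6 − 5 = 1, and the invariant factors of ∂_1 are all 1, so H_0 ≅ Z.
  H_1: rank ker ∂_1 − rank ∂_2 = (12 − 5) − 7 = 0, and the invariant factors of ∂_2 are all 1, so H_1 ≅ 0.
  H_2: rank ker ∂_2 − rank ∂_3 = (8 − 7) − 0 = 1, and there is no ∂_3, so H_2 ≅ Z.

As a check, the Euler characteristic is 6 − 12 + 8 = 2, which agrees with 1 − 0 + 1 = 2.
(K is a triangulation of the 2-sphere S^2.)

H_0 ≅ Z,  H_1 = 0,  H_2 ≅ Z.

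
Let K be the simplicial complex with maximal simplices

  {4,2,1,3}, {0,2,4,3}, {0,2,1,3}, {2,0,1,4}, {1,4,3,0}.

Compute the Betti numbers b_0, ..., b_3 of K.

Take the total order 0 < 1 < 2 < 3 < 4 on the vertex set. Then K (dimension 3) consists of the simplices:

  0-simplices (5): [0], [1], [2], [3], [4]
  1-simplices (10): [0,1], [0,2], [0,3], [0,4], [1,2], [1,3], [1,4], [2,3], [2,4], [3,4]
  2-simplices (10): [0,1,2], [0,1,3], [0,1,4], [0,2,3], [0,2,4], [0,3,4], [1,2,3], [1,2,4], [1,3,4], [2,3,4]
  3-simplices (5): [0,1,2,3], [0,1,2,4], [0,1,3,4], [0,2,3,4], [1,2,3,4]

so the chain groups are C_0 ≅ Z^5, C_1 ≅ Z^10, C_2 ≅ Z^10, C_3 ≅ Z^5.

∂_1: C_1 → C_0 sends each edge [p,q] (with p < q) to q − p.
The resulting 5×10 matrix has rank 4, and its Smith normal form has invariant factors (1,1,1,1).

Boundary ∂_2: C_2 → C_1 maps a triangle to the signed sum of its edges. For instance
  ∂[1,2,3] = [2,3] − [1,3] + [1,2],
  ∂[0,2,4] = [2,4] − [0,4] + [0,2].
This gives a 10×10 integer matrix of rank 6; reducing to Smith normal form yields diagonal entries (1,1,1,1,1,1).

Boundary ∂_3: C_3 → C_2 sends each 3-simplex σ to the alternating sum Σ_i (−1)^i (σ with its i-th vertex removed). For instance
  ∂[0,1,2,4] = [1,2,4] − [0,2,4] + [0,1,4] − [0,1,2],
  ∂[0,1,3,4] = [1,3,4] − [0,3,4] + [0,1,4] − [0,1,3].
The 10×5 boundary matrix has rank 4 and Smith normal form diag(1,1,1,1).

Now H_k = ker ∂_k / im ∂_{k+1}, so:

  H_0: rank C_0 − rank ∂_1 = 5 − 4 = 1, and the invariant factors of ∂_1 are all 1, so H_0 = Z.
  H_1: rank ker ∂_1 − rank ∂_2 = (10 − 4) − 6 = 0, and the invariant factors of ∂_2 are all 1, so H_1 = 0.
  H_2: rank ker ∂_2 − rank ∂_3 = (10 − 6) − 4 = 0, and the invariant factors of ∂_3 are all 1, so H_2 = 0.
  H_3: rank ker ∂_3 − rank ∂_4 = (5 − 4) − 0 = 1, and there is no ∂_4, so H_3 = Z.

Hence the Betti numbers are b_0 = 1, b_1 = 0, b_2 = 0, b_3 = 1.

b_0 = 1, b_1 = 0, b_2 = 0, b_3 = 1.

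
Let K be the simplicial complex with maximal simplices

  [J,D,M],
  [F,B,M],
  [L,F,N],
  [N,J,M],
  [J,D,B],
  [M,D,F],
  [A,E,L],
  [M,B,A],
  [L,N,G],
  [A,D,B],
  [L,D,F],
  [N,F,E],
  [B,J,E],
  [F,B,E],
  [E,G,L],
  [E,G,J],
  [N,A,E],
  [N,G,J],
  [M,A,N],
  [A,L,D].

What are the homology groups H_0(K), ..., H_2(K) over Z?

We work with the vertex ordering A < B < D < E < F < G < J < L < M < N. The simplices of K, each written with vertices in increasing order, are:

  0-simplices (10): A, B, D, E, F, G, J, L, M, N
  1-simplices (30): AB, AD, AE, AL, AM, AN, BD, BE, BF, BJ, BM, DF, DJ, DL, DM, EF, EG, EJ, EL, EN, FL, FM, FN, GJ, GL, GN, JM, JN, LN, MN
  2-simplices (20): ABD, ABM, ADL, AEL, AEN, AMN, BDJ, BEF, BEJ, BFM, DFL, DFM, DJM, EFN, EGJ, EGL, FLN, GJN, GLN, JMN

Hence C_0 ≅ Z^10, C_1 ≅ Z^30, C_2 ≅ Z^20.

∂_1: C_1 → C_0 sends each edge [p,q] (with p < q) to q − p. For instance
  ∂GJ = J − G.
This gives a 10×30 integer matrix of rank 9; reducing to Smith normal form yields diagonal entries (1,1,1,1,1,1,1,1,1).

∂_2: C_2 → C_1 maps a triangle to the signed sum of its edges. For instance
  ∂BEJ = EJ − BJ + BE,
  ∂DFM = FM − DM + DF.
This gives a 30×20 integer matrix of rank 20; reducing to Smith normal form yields diagonal entries (1,1,1,1,1,1,1,1,1,1,1,1,1,1,1,1,1,1,1,2).

From H_k ≅ ker(∂_k) / im(∂_{k+1}) we obtain:

  H_0: rank C_0 − rank ∂_1 = 10 − 9 = 1, and the invariant factors of ∂_1 are all 1, so H_0 = Z.
  H_1: rank ker ∂_1 − rank ∂_2 = (30 − 9) − 20 = 1, and ∂_2 has invariant factor 2 > 1, so H_1 = Z ⊕ Z/2.
  H_2: rank ker ∂_2 − rank ∂_3 = (20 − 20) − 0 = 0, and there is no ∂_3, so H_2 = 0.

As a check, the Euler characteristic is 10 − 30 + 20 = 0, which agrees with 1 − 1 + 0 = 0.

H_0 ≅ Z,  H_1 ≅ Z ⊕ Z/2,  H_2 = 0.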